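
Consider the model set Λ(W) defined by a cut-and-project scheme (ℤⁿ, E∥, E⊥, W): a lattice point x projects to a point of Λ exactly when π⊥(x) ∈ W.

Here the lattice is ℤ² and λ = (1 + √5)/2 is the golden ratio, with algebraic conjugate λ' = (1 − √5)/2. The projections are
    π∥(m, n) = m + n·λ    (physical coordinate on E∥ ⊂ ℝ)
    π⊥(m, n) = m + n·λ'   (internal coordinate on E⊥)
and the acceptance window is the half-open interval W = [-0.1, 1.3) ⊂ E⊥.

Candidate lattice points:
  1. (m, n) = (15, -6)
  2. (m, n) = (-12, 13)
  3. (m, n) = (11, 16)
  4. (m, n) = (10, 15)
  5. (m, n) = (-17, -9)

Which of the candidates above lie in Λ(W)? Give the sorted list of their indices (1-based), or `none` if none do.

3, 4

Compute λ' = (1−√5)/2 = -0.61803, so π⊥(m,n) = m -0.61803·n.
#1 (15,-6): internal coord 15 + (-6)·λ' = +18.70820; +18.70820 ∉ [-0.1, 1.3) → out
#2 (-12,13): internal coord -12 + (13)·λ' = -20.03444; -20.03444 ∉ [-0.1, 1.3) → out
#3 (11,16): internal coord 11 + (16)·λ' = +1.11146; +1.11146 ∈ [-0.1, 1.3) → IN Λ
#4 (10,15): internal coord 10 + (15)·λ' = +0.72949; +0.72949 ∈ [-0.1, 1.3) → IN Λ
#5 (-17,-9): internal coord -17 + (-9)·λ' = -11.43769; -11.43769 ∉ [-0.1, 1.3) → out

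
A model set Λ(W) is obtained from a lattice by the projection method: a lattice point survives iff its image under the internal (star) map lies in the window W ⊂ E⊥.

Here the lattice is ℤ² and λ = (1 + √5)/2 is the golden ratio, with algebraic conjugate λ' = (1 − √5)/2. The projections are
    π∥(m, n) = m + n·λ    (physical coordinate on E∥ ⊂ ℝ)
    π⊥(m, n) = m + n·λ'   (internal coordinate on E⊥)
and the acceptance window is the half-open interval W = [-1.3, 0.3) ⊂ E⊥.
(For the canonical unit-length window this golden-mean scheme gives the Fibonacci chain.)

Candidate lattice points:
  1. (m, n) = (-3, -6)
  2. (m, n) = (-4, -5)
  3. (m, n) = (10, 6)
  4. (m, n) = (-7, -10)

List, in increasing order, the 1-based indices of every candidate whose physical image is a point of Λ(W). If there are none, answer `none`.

2, 4

λ' = (1−√5)/2 ≈ -0.6180.
[1] lift (-3,-6): star map gives 0.7082; window check -1.3 ≤ 0.7082 < 0.3 is false → out
[2] lift (-4,-5): star map gives -0.9098; window check -1.3 ≤ -0.9098 < 0.3 is true → IN Λ
[3] lift (10,6): star map gives 6.2918; window check -1.3 ≤ 6.2918 < 0.3 is false → out
[4] lift (-7,-10): star map gives -0.8197; window check -1.3 ≤ -0.8197 < 0.3 is true → IN Λ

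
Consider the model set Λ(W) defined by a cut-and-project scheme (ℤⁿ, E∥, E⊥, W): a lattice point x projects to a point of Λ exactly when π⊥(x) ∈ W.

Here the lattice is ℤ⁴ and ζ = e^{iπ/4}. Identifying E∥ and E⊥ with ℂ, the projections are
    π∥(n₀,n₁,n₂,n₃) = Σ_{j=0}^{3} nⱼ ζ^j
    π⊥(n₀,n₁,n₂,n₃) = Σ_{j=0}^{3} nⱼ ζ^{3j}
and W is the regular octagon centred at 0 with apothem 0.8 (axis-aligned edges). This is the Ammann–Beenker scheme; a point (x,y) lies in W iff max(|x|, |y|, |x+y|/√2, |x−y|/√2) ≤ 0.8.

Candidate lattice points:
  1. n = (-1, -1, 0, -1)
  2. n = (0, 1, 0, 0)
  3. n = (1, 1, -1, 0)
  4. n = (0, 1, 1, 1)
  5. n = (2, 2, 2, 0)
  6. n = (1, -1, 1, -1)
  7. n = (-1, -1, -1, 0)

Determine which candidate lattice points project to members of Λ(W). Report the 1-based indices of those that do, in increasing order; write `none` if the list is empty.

With ζ = e^{iπ/4} the internal vectors are ζ^0,ζ^3,ζ^6,ζ^9.
#1 (-1, -1, 0, -1): internal (-1.000000, -1.414214); octagon support 1.707107 vs apothem 0.8 → ∉ W
#2 (0, 1, 0, 0): internal (-0.707107, 0.707107); octagon support 1.000000 vs apothem 0.8 → ∉ W
#3 (1, 1, -1, 0): internal (0.292893, 1.707107); octagon support 1.707107 vs apothem 0.8 → ∉ W
#4 (0, 1, 1, 1): internal (0.000000, 0.414214); octagon support 0.414214 vs apothem 0.8 → ∈ W
#5 (2, 2, 2, 0): internal (0.585786, -0.585786); octagon support 0.828427 vs apothem 0.8 → ∉ W
#6 (1, -1, 1, -1): internal (1.000000, -2.414214); octagon support 2.414214 vs apothem 0.8 → ∉ W
#7 (-1, -1, -1, 0): internal (-0.292893, 0.292893); octagon support 0.414214 vs apothem 0.8 → ∈ W

4, 7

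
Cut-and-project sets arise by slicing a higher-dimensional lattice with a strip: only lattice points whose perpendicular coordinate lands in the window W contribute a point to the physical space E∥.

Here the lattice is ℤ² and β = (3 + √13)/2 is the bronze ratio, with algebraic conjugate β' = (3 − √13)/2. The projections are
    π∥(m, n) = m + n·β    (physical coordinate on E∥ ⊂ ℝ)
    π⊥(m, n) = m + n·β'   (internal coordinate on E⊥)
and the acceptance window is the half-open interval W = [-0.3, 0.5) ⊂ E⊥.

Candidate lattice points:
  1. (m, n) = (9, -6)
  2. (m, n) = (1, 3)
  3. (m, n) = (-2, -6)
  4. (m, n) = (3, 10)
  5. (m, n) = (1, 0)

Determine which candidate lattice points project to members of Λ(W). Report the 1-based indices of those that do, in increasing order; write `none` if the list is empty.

2, 3, 4

Compute β' = (3−√13)/2 = -0.30278, so π⊥(m,n) = m -0.30278·n.
candidate 1: (m,n)=(9,-6) → π∥ = 9-6·β ≈ -10.81665, π⊥ = 9-6·β' ≈ 10.81665 ∉ [-0.3, 0.5) ⇒ out
candidate 2: (m,n)=(1,3) → π∥ = 1+3·β ≈ 10.90833, π⊥ = 1+3·β' ≈ 0.09167 ∈ [-0.3, 0.5) ⇒ IN Λ
candidate 3: (m,n)=(-2,-6) → π∥ = -2-6·β ≈ -21.81665, π⊥ = -2-6·β' ≈ -0.18335 ∈ [-0.3, 0.5) ⇒ IN Λ
candidate 4: (m,n)=(3,10) → π∥ = 3+10·β ≈ 36.02776, π⊥ = 3+10·β' ≈ -0.02776 ∈ [-0.3, 0.5) ⇒ IN Λ
candidate 5: (m,n)=(1,0) → π∥ = 1+0·β ≈ 1.00000, π⊥ = 1+0·β' ≈ 1.00000 ∉ [-0.3, 0.5) ⇒ out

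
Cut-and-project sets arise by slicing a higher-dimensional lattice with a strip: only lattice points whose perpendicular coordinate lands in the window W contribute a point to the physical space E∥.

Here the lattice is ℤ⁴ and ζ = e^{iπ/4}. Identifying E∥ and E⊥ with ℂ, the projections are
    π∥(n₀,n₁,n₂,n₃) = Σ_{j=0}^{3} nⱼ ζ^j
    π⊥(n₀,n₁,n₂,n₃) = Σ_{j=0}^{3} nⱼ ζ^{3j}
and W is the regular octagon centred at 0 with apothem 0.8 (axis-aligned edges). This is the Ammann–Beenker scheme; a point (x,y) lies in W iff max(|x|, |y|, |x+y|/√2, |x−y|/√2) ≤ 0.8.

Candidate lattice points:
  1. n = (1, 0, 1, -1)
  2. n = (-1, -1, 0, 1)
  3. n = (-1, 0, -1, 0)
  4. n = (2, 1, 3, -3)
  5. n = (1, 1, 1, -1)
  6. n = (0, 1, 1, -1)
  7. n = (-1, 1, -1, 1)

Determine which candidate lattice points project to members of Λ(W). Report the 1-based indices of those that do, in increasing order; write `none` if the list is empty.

2

With ζ = e^{iπ/4} the internal vectors are ζ^0,ζ^3,ζ^6,ζ^9.
#1 (1, 0, 1, -1): internal (0.2929, -1.7071); octagon support 1.7071 vs apothem 0.8 → ∉ W
#2 (-1, -1, 0, 1): internal (0.4142, 0.0000); octagon support 0.4142 vs apothem 0.8 → ∈ W
#3 (-1, 0, -1, 0): internal (-1.0000, 1.0000); octagon support 1.4142 vs apothem 0.8 → ∉ W
#4 (2, 1, 3, -3): internal (-0.8284, -4.4142); octagon support 4.4142 vs apothem 0.8 → ∉ W
#5 (1, 1, 1, -1): internal (-0.4142, -1.0000); octagon support 1.0000 vs apothem 0.8 → ∉ W
#6 (0, 1, 1, -1): internal (-1.4142, -1.0000); octagon support 1.7071 vs apothem 0.8 → ∉ W
#7 (-1, 1, -1, 1): internal (-1.0000, 2.4142); octagon support 2.4142 vs apothem 0.8 → ∉ W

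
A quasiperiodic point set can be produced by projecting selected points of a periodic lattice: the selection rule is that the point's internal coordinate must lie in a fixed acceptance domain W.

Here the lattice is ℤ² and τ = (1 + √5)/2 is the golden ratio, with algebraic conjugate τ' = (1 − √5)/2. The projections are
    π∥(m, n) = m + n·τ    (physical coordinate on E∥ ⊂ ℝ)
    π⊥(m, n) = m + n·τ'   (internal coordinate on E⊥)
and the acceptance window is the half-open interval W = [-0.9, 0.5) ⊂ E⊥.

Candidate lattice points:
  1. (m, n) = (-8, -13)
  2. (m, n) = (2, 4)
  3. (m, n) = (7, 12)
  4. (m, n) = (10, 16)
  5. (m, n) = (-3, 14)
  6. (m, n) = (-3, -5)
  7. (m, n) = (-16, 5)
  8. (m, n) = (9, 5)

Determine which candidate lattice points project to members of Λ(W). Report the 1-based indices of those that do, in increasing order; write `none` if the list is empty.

1, 2, 3, 4, 6

τ' = (1−√5)/2 ≈ -0.618034.
candidate 1: (m,n)=(-8,-13) → π∥ = -8-13·τ ≈ -29.034442, π⊥ = -8-13·τ' ≈ 0.034442 ∈ [-0.9, 0.5) ⇒ IN Λ
candidate 2: (m,n)=(2,4) → π∥ = 2+4·τ ≈ 8.472136, π⊥ = 2+4·τ' ≈ -0.472136 ∈ [-0.9, 0.5) ⇒ IN Λ
candidate 3: (m,n)=(7,12) → π∥ = 7+12·τ ≈ 26.416408, π⊥ = 7+12·τ' ≈ -0.416408 ∈ [-0.9, 0.5) ⇒ IN Λ
candidate 4: (m,n)=(10,16) → π∥ = 10+16·τ ≈ 35.888544, π⊥ = 10+16·τ' ≈ 0.111456 ∈ [-0.9, 0.5) ⇒ IN Λ
candidate 5: (m,n)=(-3,14) → π∥ = -3+14·τ ≈ 19.652476, π⊥ = -3+14·τ' ≈ -11.652476 ∉ [-0.9, 0.5) ⇒ out
candidate 6: (m,n)=(-3,-5) → π∥ = -3-5·τ ≈ -11.090170, π⊥ = -3-5·τ' ≈ 0.090170 ∈ [-0.9, 0.5) ⇒ IN Λ
candidate 7: (m,n)=(-16,5) → π∥ = -16+5·τ ≈ -7.909830, π⊥ = -16+5·τ' ≈ -19.090170 ∉ [-0.9, 0.5) ⇒ out
candidate 8: (m,n)=(9,5) → π∥ = 9+5·τ ≈ 17.090170, π⊥ = 9+5·τ' ≈ 5.909830 ∉ [-0.9, 0.5) ⇒ out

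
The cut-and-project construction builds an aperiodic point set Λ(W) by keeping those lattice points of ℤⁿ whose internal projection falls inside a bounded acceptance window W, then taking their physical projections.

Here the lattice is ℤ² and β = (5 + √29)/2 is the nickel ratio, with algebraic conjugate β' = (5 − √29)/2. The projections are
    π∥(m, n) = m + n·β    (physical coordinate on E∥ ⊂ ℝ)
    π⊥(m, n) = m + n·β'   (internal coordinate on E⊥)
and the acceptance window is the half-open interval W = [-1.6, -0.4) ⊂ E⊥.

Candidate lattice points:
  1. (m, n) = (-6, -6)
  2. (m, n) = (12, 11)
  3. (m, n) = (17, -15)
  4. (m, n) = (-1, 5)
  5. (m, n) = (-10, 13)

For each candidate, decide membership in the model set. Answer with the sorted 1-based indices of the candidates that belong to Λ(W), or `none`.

β' = (5−√29)/2 ≈ -0.192582.
#1 (-6,-6): internal coord -6 + (-6)·β' = -4.844506; -4.844506 ∉ [-1.6, -0.4) → out
#2 (12,11): internal coord 12 + (11)·β' = +9.881594; +9.881594 ∉ [-1.6, -0.4) → out
#3 (17,-15): internal coord 17 + (-15)·β' = +19.888736; +19.888736 ∉ [-1.6, -0.4) → out
#4 (-1,5): internal coord -1 + (5)·β' = -1.962912; -1.962912 ∉ [-1.6, -0.4) → out
#5 (-10,13): internal coord -10 + (13)·β' = -12.503571; -12.503571 ∉ [-1.6, -0.4) → out

none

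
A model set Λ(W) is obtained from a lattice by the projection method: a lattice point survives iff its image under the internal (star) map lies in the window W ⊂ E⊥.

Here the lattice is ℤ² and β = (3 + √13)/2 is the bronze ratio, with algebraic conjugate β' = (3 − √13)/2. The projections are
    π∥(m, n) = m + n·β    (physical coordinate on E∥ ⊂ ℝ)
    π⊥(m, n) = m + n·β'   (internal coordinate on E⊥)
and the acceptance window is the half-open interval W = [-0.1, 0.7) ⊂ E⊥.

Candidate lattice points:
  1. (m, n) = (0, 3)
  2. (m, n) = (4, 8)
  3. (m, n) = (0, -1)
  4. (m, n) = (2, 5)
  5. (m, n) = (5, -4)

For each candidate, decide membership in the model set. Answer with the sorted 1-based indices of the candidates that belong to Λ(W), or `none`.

3, 4

β' = (3−√13)/2 ≈ -0.3028.
[1] lift (0,3): star map gives -0.9083; window check -0.1 ≤ -0.9083 < 0.7 is false → out
[2] lift (4,8): star map gives 1.5778; window check -0.1 ≤ 1.5778 < 0.7 is false → out
[3] lift (0,-1): star map gives 0.3028; window check -0.1 ≤ 0.3028 < 0.7 is true → IN Λ
[4] lift (2,5): star map gives 0.4861; window check -0.1 ≤ 0.4861 < 0.7 is true → IN Λ
[5] lift (5,-4): star map gives 6.2111; window check -0.1 ≤ 6.2111 < 0.7 is false → out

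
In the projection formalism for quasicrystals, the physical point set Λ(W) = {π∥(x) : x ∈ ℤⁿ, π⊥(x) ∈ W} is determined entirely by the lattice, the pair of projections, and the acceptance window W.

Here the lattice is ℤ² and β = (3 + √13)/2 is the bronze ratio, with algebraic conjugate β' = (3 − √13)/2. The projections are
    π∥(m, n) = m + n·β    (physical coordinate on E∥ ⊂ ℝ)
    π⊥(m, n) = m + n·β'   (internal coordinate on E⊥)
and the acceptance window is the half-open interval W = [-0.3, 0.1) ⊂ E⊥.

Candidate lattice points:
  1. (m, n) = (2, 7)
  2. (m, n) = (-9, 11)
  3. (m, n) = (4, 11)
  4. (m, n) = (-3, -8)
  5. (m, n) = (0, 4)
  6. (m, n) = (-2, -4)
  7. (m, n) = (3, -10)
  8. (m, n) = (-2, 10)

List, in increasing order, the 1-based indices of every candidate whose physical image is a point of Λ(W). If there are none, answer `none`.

Compute β' = (3−√13)/2 = -0.30278, so π⊥(m,n) = m -0.30278·n.
[1] lift (2,7): star map gives -0.11943; window check -0.3 ≤ -0.11943 < 0.1 is true → IN Λ
[2] lift (-9,11): star map gives -12.33053; window check -0.3 ≤ -12.33053 < 0.1 is false → out
[3] lift (4,11): star map gives 0.66947; window check -0.3 ≤ 0.66947 < 0.1 is false → out
[4] lift (-3,-8): star map gives -0.57779; window check -0.3 ≤ -0.57779 < 0.1 is false → out
[5] lift (0,4): star map gives -1.21110; window check -0.3 ≤ -1.21110 < 0.1 is false → out
[6] lift (-2,-4): star map gives -0.78890; window check -0.3 ≤ -0.78890 < 0.1 is false → out
[7] lift (3,-10): star map gives 6.02776; window check -0.3 ≤ 6.02776 < 0.1 is false → out
[8] lift (-2,10): star map gives -5.02776; window check -0.3 ≤ -5.02776 < 0.1 is false → out

1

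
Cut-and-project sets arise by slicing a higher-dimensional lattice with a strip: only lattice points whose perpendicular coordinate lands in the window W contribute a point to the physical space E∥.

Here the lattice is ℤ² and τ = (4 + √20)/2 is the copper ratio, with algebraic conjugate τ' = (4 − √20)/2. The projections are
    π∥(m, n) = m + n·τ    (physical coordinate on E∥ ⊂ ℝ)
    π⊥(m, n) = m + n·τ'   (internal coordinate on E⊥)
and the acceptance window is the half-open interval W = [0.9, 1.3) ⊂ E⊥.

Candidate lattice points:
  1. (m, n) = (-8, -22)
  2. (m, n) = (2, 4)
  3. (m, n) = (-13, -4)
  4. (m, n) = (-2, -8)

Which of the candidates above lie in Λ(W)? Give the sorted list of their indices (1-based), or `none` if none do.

Compute τ' = (4−√20)/2 = -0.23607, so π⊥(m,n) = m -0.23607·n.
candidate 1: (m,n)=(-8,-22) → π∥ = -8-22·τ ≈ -101.19350, π⊥ = -8-22·τ' ≈ -2.80650 ∉ [0.9, 1.3) ⇒ out
candidate 2: (m,n)=(2,4) → π∥ = 2+4·τ ≈ 18.94427, π⊥ = 2+4·τ' ≈ 1.05573 ∈ [0.9, 1.3) ⇒ IN Λ
candidate 3: (m,n)=(-13,-4) → π∥ = -13-4·τ ≈ -29.94427, π⊥ = -13-4·τ' ≈ -12.05573 ∉ [0.9, 1.3) ⇒ out
candidate 4: (m,n)=(-2,-8) → π∥ = -2-8·τ ≈ -35.88854, π⊥ = -2-8·τ' ≈ -0.11146 ∉ [0.9, 1.3) ⇒ out

2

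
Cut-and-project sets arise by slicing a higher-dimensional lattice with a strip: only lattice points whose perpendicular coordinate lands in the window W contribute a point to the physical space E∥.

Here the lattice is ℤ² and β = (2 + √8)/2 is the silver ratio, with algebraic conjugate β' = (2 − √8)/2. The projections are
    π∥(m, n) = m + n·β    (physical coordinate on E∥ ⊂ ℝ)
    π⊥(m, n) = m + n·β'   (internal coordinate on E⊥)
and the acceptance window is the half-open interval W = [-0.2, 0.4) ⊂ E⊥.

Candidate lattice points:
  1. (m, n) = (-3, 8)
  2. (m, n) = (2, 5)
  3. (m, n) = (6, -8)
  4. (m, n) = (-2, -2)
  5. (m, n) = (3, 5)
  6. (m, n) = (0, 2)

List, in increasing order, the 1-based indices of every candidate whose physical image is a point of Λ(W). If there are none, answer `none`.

2

β' = (2−√8)/2 ≈ -0.4142.
#1 (-3,8): internal coord -3 + (8)·β' = -6.3137; -6.3137 ∉ [-0.2, 0.4) → out
#2 (2,5): internal coord 2 + (5)·β' = -0.0711; -0.0711 ∈ [-0.2, 0.4) → IN Λ
#3 (6,-8): internal coord 6 + (-8)·β' = +9.3137; +9.3137 ∉ [-0.2, 0.4) → out
#4 (-2,-2): internal coord -2 + (-2)·β' = -1.1716; -1.1716 ∉ [-0.2, 0.4) → out
#5 (3,5): internal coord 3 + (5)·β' = +0.9289; +0.9289 ∉ [-0.2, 0.4) → out
#6 (0,2): internal coord 0 + (2)·β' = -0.8284; -0.8284 ∉ [-0.2, 0.4) → out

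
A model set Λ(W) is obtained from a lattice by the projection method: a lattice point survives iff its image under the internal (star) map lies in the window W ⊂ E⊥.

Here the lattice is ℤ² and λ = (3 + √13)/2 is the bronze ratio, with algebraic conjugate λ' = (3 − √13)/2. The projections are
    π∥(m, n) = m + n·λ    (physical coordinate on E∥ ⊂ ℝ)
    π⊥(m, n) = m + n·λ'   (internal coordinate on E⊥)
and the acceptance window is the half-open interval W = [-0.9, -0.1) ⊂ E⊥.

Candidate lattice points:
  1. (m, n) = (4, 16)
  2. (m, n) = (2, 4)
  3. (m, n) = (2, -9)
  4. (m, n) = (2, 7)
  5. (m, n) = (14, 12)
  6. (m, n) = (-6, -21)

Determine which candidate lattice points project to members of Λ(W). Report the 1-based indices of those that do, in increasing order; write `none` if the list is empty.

1, 4

Numerically λ ≈ 3.3028 and λ' = −1/λ ≈ -0.3028.
[1] lift (4,16): star map gives -0.8444; window check -0.9 ≤ -0.8444 < -0.1 is true → IN Λ
[2] lift (2,4): star map gives 0.7889; window check -0.9 ≤ 0.7889 < -0.1 is false → out
[3] lift (2,-9): star map gives 4.7250; window check -0.9 ≤ 4.7250 < -0.1 is false → out
[4] lift (2,7): star map gives -0.1194; window check -0.9 ≤ -0.1194 < -0.1 is true → IN Λ
[5] lift (14,12): star map gives 10.3667; window check -0.9 ≤ 10.3667 < -0.1 is false → out
[6] lift (-6,-21): star map gives 0.3583; window check -0.9 ≤ 0.3583 < -0.1 is false → out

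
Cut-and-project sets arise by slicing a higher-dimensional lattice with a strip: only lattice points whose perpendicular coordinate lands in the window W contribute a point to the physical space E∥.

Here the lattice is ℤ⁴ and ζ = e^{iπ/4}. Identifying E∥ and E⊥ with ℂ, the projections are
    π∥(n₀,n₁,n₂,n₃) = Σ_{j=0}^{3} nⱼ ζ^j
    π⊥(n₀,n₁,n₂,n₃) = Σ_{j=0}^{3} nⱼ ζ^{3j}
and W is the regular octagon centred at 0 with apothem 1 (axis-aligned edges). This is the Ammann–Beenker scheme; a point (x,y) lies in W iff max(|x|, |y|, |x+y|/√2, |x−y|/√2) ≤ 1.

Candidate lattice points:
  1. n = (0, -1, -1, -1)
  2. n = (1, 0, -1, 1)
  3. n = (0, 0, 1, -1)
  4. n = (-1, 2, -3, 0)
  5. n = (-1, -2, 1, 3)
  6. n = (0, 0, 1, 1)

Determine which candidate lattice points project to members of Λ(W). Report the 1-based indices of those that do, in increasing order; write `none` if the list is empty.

1, 6

With ζ = e^{iπ/4} the internal vectors are ζ^0,ζ^3,ζ^6,ζ^9.
#1 (0, -1, -1, -1): internal (0.0000, -0.4142); octagon support 0.4142 vs apothem 1 → ∈ W
#2 (1, 0, -1, 1): internal (1.7071, 1.7071); octagon support 2.4142 vs apothem 1 → ∉ W
#3 (0, 0, 1, -1): internal (-0.7071, -1.7071); octagon support 1.7071 vs apothem 1 → ∉ W
#4 (-1, 2, -3, 0): internal (-2.4142, 4.4142); octagon support 4.8284 vs apothem 1 → ∉ W
#5 (-1, -2, 1, 3): internal (2.5355, -0.2929); octagon support 2.5355 vs apothem 1 → ∉ W
#6 (0, 0, 1, 1): internal (0.7071, -0.2929); octagon support 0.7071 vs apothem 1 → ∈ W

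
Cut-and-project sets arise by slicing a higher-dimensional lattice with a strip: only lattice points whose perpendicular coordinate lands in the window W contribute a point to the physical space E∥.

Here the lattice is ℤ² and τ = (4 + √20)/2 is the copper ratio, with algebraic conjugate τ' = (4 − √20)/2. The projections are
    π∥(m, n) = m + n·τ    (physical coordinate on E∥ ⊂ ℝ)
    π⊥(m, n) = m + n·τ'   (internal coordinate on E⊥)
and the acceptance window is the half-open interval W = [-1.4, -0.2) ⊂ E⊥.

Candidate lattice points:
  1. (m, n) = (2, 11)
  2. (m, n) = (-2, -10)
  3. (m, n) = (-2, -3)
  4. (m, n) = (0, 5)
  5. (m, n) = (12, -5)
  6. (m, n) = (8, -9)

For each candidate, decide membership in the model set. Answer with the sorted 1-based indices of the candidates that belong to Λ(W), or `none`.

Compute τ' = (4−√20)/2 = -0.23607, so π⊥(m,n) = m -0.23607·n.
#1 (2,11): internal coord 2 + (11)·τ' = -0.59675; -0.59675 ∈ [-1.4, -0.2) → IN Λ
#2 (-2,-10): internal coord -2 + (-10)·τ' = +0.36068; +0.36068 ∉ [-1.4, -0.2) → out
#3 (-2,-3): internal coord -2 + (-3)·τ' = -1.29180; -1.29180 ∈ [-1.4, -0.2) → IN Λ
#4 (0,5): internal coord 0 + (5)·τ' = -1.18034; -1.18034 ∈ [-1.4, -0.2) → IN Λ
#5 (12,-5): internal coord 12 + (-5)·τ' = +13.18034; +13.18034 ∉ [-1.4, -0.2) → out
#6 (8,-9): internal coord 8 + (-9)·τ' = +10.12461; +10.12461 ∉ [-1.4, -0.2) → out

1, 3, 4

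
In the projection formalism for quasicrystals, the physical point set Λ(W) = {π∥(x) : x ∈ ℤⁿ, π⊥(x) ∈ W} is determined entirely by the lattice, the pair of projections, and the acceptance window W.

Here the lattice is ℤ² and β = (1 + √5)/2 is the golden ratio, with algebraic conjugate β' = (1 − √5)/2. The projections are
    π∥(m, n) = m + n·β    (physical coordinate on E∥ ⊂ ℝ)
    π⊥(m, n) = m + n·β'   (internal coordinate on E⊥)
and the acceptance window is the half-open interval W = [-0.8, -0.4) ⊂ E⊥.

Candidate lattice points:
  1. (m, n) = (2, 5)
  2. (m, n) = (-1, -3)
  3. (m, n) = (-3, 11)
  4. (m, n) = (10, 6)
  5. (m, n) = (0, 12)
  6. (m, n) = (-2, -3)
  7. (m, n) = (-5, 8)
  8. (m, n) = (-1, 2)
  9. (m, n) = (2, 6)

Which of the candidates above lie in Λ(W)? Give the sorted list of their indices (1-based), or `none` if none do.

none

β' = (1−√5)/2 ≈ -0.618034.
candidate 1: (m,n)=(2,5) → π∥ = 2+5·β ≈ 10.090170, π⊥ = 2+5·β' ≈ -1.090170 ∉ [-0.8, -0.4) ⇒ out
candidate 2: (m,n)=(-1,-3) → π∥ = -1-3·β ≈ -5.854102, π⊥ = -1-3·β' ≈ 0.854102 ∉ [-0.8, -0.4) ⇒ out
candidate 3: (m,n)=(-3,11) → π∥ = -3+11·β ≈ 14.798374, π⊥ = -3+11·β' ≈ -9.798374 ∉ [-0.8, -0.4) ⇒ out
candidate 4: (m,n)=(10,6) → π∥ = 10+6·β ≈ 19.708204, π⊥ = 10+6·β' ≈ 6.291796 ∉ [-0.8, -0.4) ⇒ out
candidate 5: (m,n)=(0,12) → π∥ = 0+12·β ≈ 19.416408, π⊥ = 0+12·β' ≈ -7.416408 ∉ [-0.8, -0.4) ⇒ out
candidate 6: (m,n)=(-2,-3) → π∥ = -2-3·β ≈ -6.854102, π⊥ = -2-3·β' ≈ -0.145898 ∉ [-0.8, -0.4) ⇒ out
candidate 7: (m,n)=(-5,8) → π∥ = -5+8·β ≈ 7.944272, π⊥ = -5+8·β' ≈ -9.944272 ∉ [-0.8, -0.4) ⇒ out
candidate 8: (m,n)=(-1,2) → π∥ = -1+2·β ≈ 2.236068, π⊥ = -1+2·β' ≈ -2.236068 ∉ [-0.8, -0.4) ⇒ out
candidate 9: (m,n)=(2,6) → π∥ = 2+6·β ≈ 11.708204, π⊥ = 2+6·β' ≈ -1.708204 ∉ [-0.8, -0.4) ⇒ out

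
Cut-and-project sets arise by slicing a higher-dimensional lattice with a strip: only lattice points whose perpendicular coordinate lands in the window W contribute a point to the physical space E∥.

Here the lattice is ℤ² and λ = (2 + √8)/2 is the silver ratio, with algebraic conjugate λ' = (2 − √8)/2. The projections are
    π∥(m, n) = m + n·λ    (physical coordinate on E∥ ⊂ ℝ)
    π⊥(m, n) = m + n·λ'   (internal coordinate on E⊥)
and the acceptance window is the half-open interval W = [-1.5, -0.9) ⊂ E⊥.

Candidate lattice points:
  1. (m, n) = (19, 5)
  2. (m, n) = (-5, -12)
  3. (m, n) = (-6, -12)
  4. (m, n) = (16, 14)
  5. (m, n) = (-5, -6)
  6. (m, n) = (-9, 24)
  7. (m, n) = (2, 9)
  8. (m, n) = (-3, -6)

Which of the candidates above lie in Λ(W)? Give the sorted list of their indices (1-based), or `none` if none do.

λ' = (2−√8)/2 ≈ -0.4142.
#1 (19,5): internal coord 19 + (5)·λ' = +16.9289; +16.9289 ∉ [-1.5, -0.9) → out
#2 (-5,-12): internal coord -5 + (-12)·λ' = -0.0294; -0.0294 ∉ [-1.5, -0.9) → out
#3 (-6,-12): internal coord -6 + (-12)·λ' = -1.0294; -1.0294 ∈ [-1.5, -0.9) → IN Λ
#4 (16,14): internal coord 16 + (14)·λ' = +10.2010; +10.2010 ∉ [-1.5, -0.9) → out
#5 (-5,-6): internal coord -5 + (-6)·λ' = -2.5147; -2.5147 ∉ [-1.5, -0.9) → out
#6 (-9,24): internal coord -9 + (24)·λ' = -18.9411; -18.9411 ∉ [-1.5, -0.9) → out
#7 (2,9): internal coord 2 + (9)·λ' = -1.7279; -1.7279 ∉ [-1.5, -0.9) → out
#8 (-3,-6): internal coord -3 + (-6)·λ' = -0.5147; -0.5147 ∉ [-1.5, -0.9) → out

3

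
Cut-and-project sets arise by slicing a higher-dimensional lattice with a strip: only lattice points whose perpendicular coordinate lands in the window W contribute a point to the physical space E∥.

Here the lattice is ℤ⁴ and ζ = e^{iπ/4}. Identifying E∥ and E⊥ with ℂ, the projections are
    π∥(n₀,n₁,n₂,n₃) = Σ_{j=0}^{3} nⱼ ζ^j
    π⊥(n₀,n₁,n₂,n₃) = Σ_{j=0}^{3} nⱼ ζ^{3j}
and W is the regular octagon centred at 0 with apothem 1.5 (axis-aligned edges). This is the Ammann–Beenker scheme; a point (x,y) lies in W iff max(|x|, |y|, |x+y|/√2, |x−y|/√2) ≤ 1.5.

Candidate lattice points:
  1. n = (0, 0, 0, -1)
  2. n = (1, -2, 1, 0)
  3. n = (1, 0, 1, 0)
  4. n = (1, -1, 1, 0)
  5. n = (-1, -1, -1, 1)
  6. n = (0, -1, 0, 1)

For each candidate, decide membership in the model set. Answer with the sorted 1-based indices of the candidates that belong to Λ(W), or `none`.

1, 3, 5, 6

With ζ = e^{iπ/4} the internal vectors are ζ^0,ζ^3,ζ^6,ζ^9.
candidate 1: n = (0, 0, 0, -1) → π⊥ ≈ (-0.707107, -0.707107); max(|x|,|y|,|x±y|/√2) = 1.000000 ≤ 1.5 ⇒ ∈ W
candidate 2: n = (1, -2, 1, 0) → π⊥ ≈ (+2.414214, -2.414214); max(|x|,|y|,|x±y|/√2) = 3.414214 > 1.5 ⇒ ∉ W
candidate 3: n = (1, 0, 1, 0) → π⊥ ≈ (+1.000000, -1.000000); max(|x|,|y|,|x±y|/√2) = 1.414214 ≤ 1.5 ⇒ ∈ W
candidate 4: n = (1, -1, 1, 0) → π⊥ ≈ (+1.707107, -1.707107); max(|x|,|y|,|x±y|/√2) = 2.414214 > 1.5 ⇒ ∉ W
candidate 5: n = (-1, -1, -1, 1) → π⊥ ≈ (+0.414214, +1.000000); max(|x|,|y|,|x±y|/√2) = 1.000000 ≤ 1.5 ⇒ ∈ W
candidate 6: n = (0, -1, 0, 1) → π⊥ ≈ (+1.414214, +0.000000); max(|x|,|y|,|x±y|/√2) = 1.414214 ≤ 1.5 ⇒ ∈ W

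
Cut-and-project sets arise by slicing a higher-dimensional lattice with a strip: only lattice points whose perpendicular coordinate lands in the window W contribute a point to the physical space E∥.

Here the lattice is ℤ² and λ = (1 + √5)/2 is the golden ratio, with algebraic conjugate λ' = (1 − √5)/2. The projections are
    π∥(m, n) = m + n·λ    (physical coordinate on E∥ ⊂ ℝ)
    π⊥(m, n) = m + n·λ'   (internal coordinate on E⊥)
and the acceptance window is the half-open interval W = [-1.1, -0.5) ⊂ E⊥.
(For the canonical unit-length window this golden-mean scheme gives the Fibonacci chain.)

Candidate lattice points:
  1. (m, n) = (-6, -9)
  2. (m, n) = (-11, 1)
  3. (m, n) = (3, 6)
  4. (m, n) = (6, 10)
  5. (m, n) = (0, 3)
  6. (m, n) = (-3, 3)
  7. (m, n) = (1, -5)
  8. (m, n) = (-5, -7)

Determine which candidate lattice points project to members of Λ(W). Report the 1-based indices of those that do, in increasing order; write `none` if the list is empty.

3, 8

λ' = (1−√5)/2 ≈ -0.61803.
candidate 1: (m,n)=(-6,-9) → π∥ = -6-9·λ ≈ -20.56231, π⊥ = -6-9·λ' ≈ -0.43769 ∉ [-1.1, -0.5) ⇒ out
candidate 2: (m,n)=(-11,1) → π∥ = -11+1·λ ≈ -9.38197, π⊥ = -11+1·λ' ≈ -11.61803 ∉ [-1.1, -0.5) ⇒ out
candidate 3: (m,n)=(3,6) → π∥ = 3+6·λ ≈ 12.70820, π⊥ = 3+6·λ' ≈ -0.70820 ∈ [-1.1, -0.5) ⇒ IN Λ
candidate 4: (m,n)=(6,10) → π∥ = 6+10·λ ≈ 22.18034, π⊥ = 6+10·λ' ≈ -0.18034 ∉ [-1.1, -0.5) ⇒ out
candidate 5: (m,n)=(0,3) → π∥ = 0+3·λ ≈ 4.85410, π⊥ = 0+3·λ' ≈ -1.85410 ∉ [-1.1, -0.5) ⇒ out
candidate 6: (m,n)=(-3,3) → π∥ = -3+3·λ ≈ 1.85410, π⊥ = -3+3·λ' ≈ -4.85410 ∉ [-1.1, -0.5) ⇒ out
candidate 7: (m,n)=(1,-5) → π∥ = 1-5·λ ≈ -7.09017, π⊥ = 1-5·λ' ≈ 4.09017 ∉ [-1.1, -0.5) ⇒ out
candidate 8: (m,n)=(-5,-7) → π∥ = -5-7·λ ≈ -16.32624, π⊥ = -5-7·λ' ≈ -0.67376 ∈ [-1.1, -0.5) ⇒ IN Λ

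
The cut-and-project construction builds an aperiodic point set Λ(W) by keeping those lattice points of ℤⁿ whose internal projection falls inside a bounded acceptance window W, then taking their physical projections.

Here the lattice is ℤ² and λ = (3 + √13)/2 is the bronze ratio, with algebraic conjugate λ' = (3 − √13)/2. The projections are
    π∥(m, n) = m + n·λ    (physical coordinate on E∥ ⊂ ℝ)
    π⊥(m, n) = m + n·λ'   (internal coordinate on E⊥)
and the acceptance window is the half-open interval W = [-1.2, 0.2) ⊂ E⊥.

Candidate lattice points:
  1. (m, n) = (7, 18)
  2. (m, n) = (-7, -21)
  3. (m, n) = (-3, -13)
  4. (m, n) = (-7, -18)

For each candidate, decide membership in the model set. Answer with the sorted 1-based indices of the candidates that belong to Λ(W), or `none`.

2

Numerically λ ≈ 3.302776 and λ' = −1/λ ≈ -0.302776.
candidate 1: (m,n)=(7,18) → π∥ = 7+18·λ ≈ 66.449961, π⊥ = 7+18·λ' ≈ 1.550039 ∉ [-1.2, 0.2) ⇒ out
candidate 2: (m,n)=(-7,-21) → π∥ = -7-21·λ ≈ -76.358288, π⊥ = -7-21·λ' ≈ -0.641712 ∈ [-1.2, 0.2) ⇒ IN Λ
candidate 3: (m,n)=(-3,-13) → π∥ = -3-13·λ ≈ -45.936083, π⊥ = -3-13·λ' ≈ 0.936083 ∉ [-1.2, 0.2) ⇒ out
candidate 4: (m,n)=(-7,-18) → π∥ = -7-18·λ ≈ -66.449961, π⊥ = -7-18·λ' ≈ -1.550039 ∉ [-1.2, 0.2) ⇒ out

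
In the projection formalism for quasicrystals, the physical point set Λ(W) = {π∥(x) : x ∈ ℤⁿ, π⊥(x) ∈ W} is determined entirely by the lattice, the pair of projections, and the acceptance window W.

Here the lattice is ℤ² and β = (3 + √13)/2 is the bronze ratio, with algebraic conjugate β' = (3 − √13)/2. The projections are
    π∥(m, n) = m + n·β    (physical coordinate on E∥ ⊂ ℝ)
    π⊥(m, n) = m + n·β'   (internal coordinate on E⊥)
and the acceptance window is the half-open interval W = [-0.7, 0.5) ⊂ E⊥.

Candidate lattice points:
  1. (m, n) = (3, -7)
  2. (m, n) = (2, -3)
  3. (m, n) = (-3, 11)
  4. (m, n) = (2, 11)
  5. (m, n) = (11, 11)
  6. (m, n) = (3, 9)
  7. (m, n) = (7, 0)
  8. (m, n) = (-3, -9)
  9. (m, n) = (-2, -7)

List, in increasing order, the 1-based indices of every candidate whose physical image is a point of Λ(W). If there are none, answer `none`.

Compute β' = (3−√13)/2 = -0.302776, so π⊥(m,n) = m -0.302776·n.
#1 (3,-7): internal coord 3 + (-7)·β' = +5.119429; +5.119429 ∉ [-0.7, 0.5) → out
#2 (2,-3): internal coord 2 + (-3)·β' = +2.908327; +2.908327 ∉ [-0.7, 0.5) → out
#3 (-3,11): internal coord -3 + (11)·β' = -6.330532; -6.330532 ∉ [-0.7, 0.5) → out
#4 (2,11): internal coord 2 + (11)·β' = -1.330532; -1.330532 ∉ [-0.7, 0.5) → out
#5 (11,11): internal coord 11 + (11)·β' = +7.669468; +7.669468 ∉ [-0.7, 0.5) → out
#6 (3,9): internal coord 3 + (9)·β' = +0.275019; +0.275019 ∈ [-0.7, 0.5) → IN Λ
#7 (7,0): internal coord 7 + (0)·β' = +7.000000; +7.000000 ∉ [-0.7, 0.5) → out
#8 (-3,-9): internal coord -3 + (-9)·β' = -0.275019; -0.275019 ∈ [-0.7, 0.5) → IN Λ
#9 (-2,-7): internal coord -2 + (-7)·β' = +0.119429; +0.119429 ∈ [-0.7, 0.5) → IN Λ

6, 8, 9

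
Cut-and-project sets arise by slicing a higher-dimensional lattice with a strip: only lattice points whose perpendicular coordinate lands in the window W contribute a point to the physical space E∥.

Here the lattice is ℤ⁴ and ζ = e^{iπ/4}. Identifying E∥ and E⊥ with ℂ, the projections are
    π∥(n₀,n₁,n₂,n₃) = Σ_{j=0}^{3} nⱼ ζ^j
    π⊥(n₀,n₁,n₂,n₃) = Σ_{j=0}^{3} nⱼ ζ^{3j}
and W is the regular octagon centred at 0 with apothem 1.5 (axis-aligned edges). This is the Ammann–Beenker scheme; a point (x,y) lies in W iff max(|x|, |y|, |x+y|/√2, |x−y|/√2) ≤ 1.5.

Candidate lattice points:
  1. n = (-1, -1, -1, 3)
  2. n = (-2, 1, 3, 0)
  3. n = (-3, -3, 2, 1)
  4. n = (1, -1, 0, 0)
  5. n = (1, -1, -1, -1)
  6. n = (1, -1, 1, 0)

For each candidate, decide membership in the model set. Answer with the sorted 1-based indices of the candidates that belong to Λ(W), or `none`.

π⊥(n) = n₀ + n₁ζ³ + n₂ζ⁶ + n₃ζ⁹ where ζ = e^{iπ/4}.
#1 (-1, -1, -1, 3): internal (1.828427, 2.414214); octagon support 3.000000 vs apothem 1.5 → ∉ W
#2 (-2, 1, 3, 0): internal (-2.707107, -2.292893); octagon support 3.535534 vs apothem 1.5 → ∉ W
#3 (-3, -3, 2, 1): internal (-0.171573, -3.414214); octagon support 3.414214 vs apothem 1.5 → ∉ W
#4 (1, -1, 0, 0): internal (1.707107, -0.707107); octagon support 1.707107 vs apothem 1.5 → ∉ W
#5 (1, -1, -1, -1): internal (1.000000, -0.414214); octagon support 1.000000 vs apothem 1.5 → ∈ W
#6 (1, -1, 1, 0): internal (1.707107, -1.707107); octagon support 2.414214 vs apothem 1.5 → ∉ W

5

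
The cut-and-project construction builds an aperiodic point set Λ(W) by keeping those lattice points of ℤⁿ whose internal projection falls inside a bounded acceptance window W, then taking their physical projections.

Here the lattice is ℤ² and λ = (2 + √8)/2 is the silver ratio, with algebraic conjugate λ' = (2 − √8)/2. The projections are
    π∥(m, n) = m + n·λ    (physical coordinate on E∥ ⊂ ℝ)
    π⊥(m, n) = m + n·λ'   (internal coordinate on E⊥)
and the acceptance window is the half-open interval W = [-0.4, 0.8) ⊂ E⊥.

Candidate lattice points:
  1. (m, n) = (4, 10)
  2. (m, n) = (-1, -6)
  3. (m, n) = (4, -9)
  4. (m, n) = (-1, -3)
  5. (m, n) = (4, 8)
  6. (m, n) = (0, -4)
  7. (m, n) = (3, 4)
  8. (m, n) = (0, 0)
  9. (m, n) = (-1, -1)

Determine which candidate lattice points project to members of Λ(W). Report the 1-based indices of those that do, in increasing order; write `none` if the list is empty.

1, 4, 5, 8

Compute λ' = (2−√8)/2 = -0.4142, so π⊥(m,n) = m -0.4142·n.
[1] lift (4,10): star map gives -0.1421; window check -0.4 ≤ -0.1421 < 0.8 is true → IN Λ
[2] lift (-1,-6): star map gives 1.4853; window check -0.4 ≤ 1.4853 < 0.8 is false → out
[3] lift (4,-9): star map gives 7.7279; window check -0.4 ≤ 7.7279 < 0.8 is false → out
[4] lift (-1,-3): star map gives 0.2426; window check -0.4 ≤ 0.2426 < 0.8 is true → IN Λ
[5] lift (4,8): star map gives 0.6863; window check -0.4 ≤ 0.6863 < 0.8 is true → IN Λ
[6] lift (0,-4): star map gives 1.6569; window check -0.4 ≤ 1.6569 < 0.8 is false → out
[7] lift (3,4): star map gives 1.3431; window check -0.4 ≤ 1.3431 < 0.8 is false → out
[8] lift (0,0): star map gives 0.0000; window check -0.4 ≤ 0.0000 < 0.8 is true → IN Λ
[9] lift (-1,-1): star map gives -0.5858; window check -0.4 ≤ -0.5858 < 0.8 is false → out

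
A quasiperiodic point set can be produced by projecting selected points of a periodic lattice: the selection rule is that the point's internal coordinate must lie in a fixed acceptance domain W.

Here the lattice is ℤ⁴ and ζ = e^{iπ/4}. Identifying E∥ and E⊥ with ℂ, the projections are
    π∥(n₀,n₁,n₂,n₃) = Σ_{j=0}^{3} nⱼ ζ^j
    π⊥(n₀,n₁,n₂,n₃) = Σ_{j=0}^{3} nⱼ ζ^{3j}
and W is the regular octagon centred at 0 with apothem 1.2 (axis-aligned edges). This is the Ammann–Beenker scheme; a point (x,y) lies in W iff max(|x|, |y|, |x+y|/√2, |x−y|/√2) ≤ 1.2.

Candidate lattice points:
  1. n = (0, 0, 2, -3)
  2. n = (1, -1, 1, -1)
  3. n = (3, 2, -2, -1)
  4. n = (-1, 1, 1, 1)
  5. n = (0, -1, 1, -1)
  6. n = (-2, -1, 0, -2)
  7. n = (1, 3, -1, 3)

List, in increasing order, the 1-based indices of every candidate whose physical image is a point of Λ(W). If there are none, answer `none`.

4

With ζ = e^{iπ/4} the internal vectors are ζ^0,ζ^3,ζ^6,ζ^9.
#1 (0, 0, 2, -3): internal (-2.12132, -4.12132); octagon support 4.41421 vs apothem 1.2 → ∉ W
#2 (1, -1, 1, -1): internal (1.00000, -2.41421); octagon support 2.41421 vs apothem 1.2 → ∉ W
#3 (3, 2, -2, -1): internal (0.87868, 2.70711); octagon support 2.70711 vs apothem 1.2 → ∉ W
#4 (-1, 1, 1, 1): internal (-1.00000, 0.41421); octagon support 1.00000 vs apothem 1.2 → ∈ W
#5 (0, -1, 1, -1): internal (0.00000, -2.41421); octagon support 2.41421 vs apothem 1.2 → ∉ W
#6 (-2, -1, 0, -2): internal (-2.70711, -2.12132); octagon support 3.41421 vs apothem 1.2 → ∉ W
#7 (1, 3, -1, 3): internal (1.00000, 5.24264); octagon support 5.24264 vs apothem 1.2 → ∉ W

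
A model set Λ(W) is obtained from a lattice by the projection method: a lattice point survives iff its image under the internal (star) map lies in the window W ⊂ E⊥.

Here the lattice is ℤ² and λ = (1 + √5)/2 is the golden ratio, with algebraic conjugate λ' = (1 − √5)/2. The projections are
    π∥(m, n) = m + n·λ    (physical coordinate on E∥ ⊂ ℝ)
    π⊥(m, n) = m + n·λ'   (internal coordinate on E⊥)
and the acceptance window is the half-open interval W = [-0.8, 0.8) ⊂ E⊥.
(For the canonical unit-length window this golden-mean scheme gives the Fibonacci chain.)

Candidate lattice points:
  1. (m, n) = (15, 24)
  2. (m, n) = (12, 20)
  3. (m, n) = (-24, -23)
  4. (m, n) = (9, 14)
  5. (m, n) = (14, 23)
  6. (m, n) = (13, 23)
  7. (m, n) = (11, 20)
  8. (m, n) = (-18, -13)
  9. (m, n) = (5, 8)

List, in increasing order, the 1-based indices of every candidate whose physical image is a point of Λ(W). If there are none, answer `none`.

1, 2, 4, 5, 9

Compute λ' = (1−√5)/2 = -0.61803, so π⊥(m,n) = m -0.61803·n.
candidate 1: (m,n)=(15,24) → π∥ = 15+24·λ ≈ 53.83282, π⊥ = 15+24·λ' ≈ 0.16718 ∈ [-0.8, 0.8) ⇒ IN Λ
candidate 2: (m,n)=(12,20) → π∥ = 12+20·λ ≈ 44.36068, π⊥ = 12+20·λ' ≈ -0.36068 ∈ [-0.8, 0.8) ⇒ IN Λ
candidate 3: (m,n)=(-24,-23) → π∥ = -24-23·λ ≈ -61.21478, π⊥ = -24-23·λ' ≈ -9.78522 ∉ [-0.8, 0.8) ⇒ out
candidate 4: (m,n)=(9,14) → π∥ = 9+14·λ ≈ 31.65248, π⊥ = 9+14·λ' ≈ 0.34752 ∈ [-0.8, 0.8) ⇒ IN Λ
candidate 5: (m,n)=(14,23) → π∥ = 14+23·λ ≈ 51.21478, π⊥ = 14+23·λ' ≈ -0.21478 ∈ [-0.8, 0.8) ⇒ IN Λ
candidate 6: (m,n)=(13,23) → π∥ = 13+23·λ ≈ 50.21478, π⊥ = 13+23·λ' ≈ -1.21478 ∉ [-0.8, 0.8) ⇒ out
candidate 7: (m,n)=(11,20) → π∥ = 11+20·λ ≈ 43.36068, π⊥ = 11+20·λ' ≈ -1.36068 ∉ [-0.8, 0.8) ⇒ out
candidate 8: (m,n)=(-18,-13) → π∥ = -18-13·λ ≈ -39.03444, π⊥ = -18-13·λ' ≈ -9.96556 ∉ [-0.8, 0.8) ⇒ out
candidate 9: (m,n)=(5,8) → π∥ = 5+8·λ ≈ 17.94427, π⊥ = 5+8·λ' ≈ 0.05573 ∈ [-0.8, 0.8) ⇒ IN Λ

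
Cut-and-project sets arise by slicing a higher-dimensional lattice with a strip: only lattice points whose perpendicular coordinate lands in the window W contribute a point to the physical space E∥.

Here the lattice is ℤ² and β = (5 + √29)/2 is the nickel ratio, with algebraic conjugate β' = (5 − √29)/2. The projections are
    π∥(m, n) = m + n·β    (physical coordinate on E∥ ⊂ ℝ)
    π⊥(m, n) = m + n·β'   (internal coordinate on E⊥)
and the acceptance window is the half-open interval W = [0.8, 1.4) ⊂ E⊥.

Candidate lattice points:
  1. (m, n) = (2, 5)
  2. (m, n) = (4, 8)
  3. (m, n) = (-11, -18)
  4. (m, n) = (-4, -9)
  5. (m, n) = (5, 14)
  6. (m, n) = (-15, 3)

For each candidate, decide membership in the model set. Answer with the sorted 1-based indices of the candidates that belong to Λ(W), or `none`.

1

β' = (5−√29)/2 ≈ -0.1926.
#1 (2,5): internal coord 2 + (5)·β' = +1.0371; +1.0371 ∈ [0.8, 1.4) → IN Λ
#2 (4,8): internal coord 4 + (8)·β' = +2.4593; +2.4593 ∉ [0.8, 1.4) → out
#3 (-11,-18): internal coord -11 + (-18)·β' = -7.5335; -7.5335 ∉ [0.8, 1.4) → out
#4 (-4,-9): internal coord -4 + (-9)·β' = -2.2668; -2.2668 ∉ [0.8, 1.4) → out
#5 (5,14): internal coord 5 + (14)·β' = +2.3038; +2.3038 ∉ [0.8, 1.4) → out
#6 (-15,3): internal coord -15 + (3)·β' = -15.5777; -15.5777 ∉ [0.8, 1.4) → out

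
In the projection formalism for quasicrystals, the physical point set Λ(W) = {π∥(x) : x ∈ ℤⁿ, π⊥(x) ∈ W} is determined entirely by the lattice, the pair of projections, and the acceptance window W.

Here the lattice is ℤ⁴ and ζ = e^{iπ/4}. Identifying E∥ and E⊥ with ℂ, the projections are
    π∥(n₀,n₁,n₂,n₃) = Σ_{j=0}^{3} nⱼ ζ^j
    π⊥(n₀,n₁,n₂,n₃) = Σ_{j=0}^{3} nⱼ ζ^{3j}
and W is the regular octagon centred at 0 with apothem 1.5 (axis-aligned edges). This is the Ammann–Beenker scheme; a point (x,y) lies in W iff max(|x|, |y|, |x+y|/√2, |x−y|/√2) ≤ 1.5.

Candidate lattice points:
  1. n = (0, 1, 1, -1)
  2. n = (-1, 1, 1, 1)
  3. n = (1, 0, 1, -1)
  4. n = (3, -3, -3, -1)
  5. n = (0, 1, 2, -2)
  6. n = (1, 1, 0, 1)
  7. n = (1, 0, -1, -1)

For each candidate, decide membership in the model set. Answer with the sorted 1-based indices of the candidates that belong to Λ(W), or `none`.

π⊥(n) = n₀ + n₁ζ³ + n₂ζ⁶ + n₃ζ⁹ where ζ = e^{iπ/4}.
candidate 1: n = (0, 1, 1, -1) → π⊥ ≈ (-1.41421, -1.00000); max(|x|,|y|,|x±y|/√2) = 1.70711 > 1.5 ⇒ ∉ W
candidate 2: n = (-1, 1, 1, 1) → π⊥ ≈ (-1.00000, +0.41421); max(|x|,|y|,|x±y|/√2) = 1.00000 ≤ 1.5 ⇒ ∈ W
candidate 3: n = (1, 0, 1, -1) → π⊥ ≈ (+0.29289, -1.70711); max(|x|,|y|,|x±y|/√2) = 1.70711 > 1.5 ⇒ ∉ W
candidate 4: n = (3, -3, -3, -1) → π⊥ ≈ (+4.41421, +0.17157); max(|x|,|y|,|x±y|/√2) = 4.41421 > 1.5 ⇒ ∉ W
candidate 5: n = (0, 1, 2, -2) → π⊥ ≈ (-2.12132, -2.70711); max(|x|,|y|,|x±y|/√2) = 3.41421 > 1.5 ⇒ ∉ W
candidate 6: n = (1, 1, 0, 1) → π⊥ ≈ (+1.00000, +1.41421); max(|x|,|y|,|x±y|/√2) = 1.70711 > 1.5 ⇒ ∉ W
candidate 7: n = (1, 0, -1, -1) → π⊥ ≈ (+0.29289, +0.29289); max(|x|,|y|,|x±y|/√2) = 0.41421 ≤ 1.5 ⇒ ∈ W

2, 7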